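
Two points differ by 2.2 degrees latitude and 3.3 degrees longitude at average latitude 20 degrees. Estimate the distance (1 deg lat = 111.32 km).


dlat_km = 2.2 * 111.32 = 244.904
dlon_km = 3.3 * 111.32 * cos(20) ≈ 345.202
dist = sqrt(244.904^2 + 345.202^2) ≈ 423.3 km

423.3 km


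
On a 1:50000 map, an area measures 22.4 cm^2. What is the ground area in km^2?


ground_area = 22.4 * (50000/100)^2 = 5600000.0 m^2 = 5.6 km^2

5.6 km^2


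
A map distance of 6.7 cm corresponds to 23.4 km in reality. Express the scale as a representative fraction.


ground = 23.4 km = 2340000 cm; RF denominator = ground / map = 2340000 / 6.7 ≈ 349254; RF = 1:349254

1:349254


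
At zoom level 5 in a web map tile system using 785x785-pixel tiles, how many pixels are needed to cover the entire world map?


tiles per axis = 2^5 = 32
total tiles = 32^2 = 1024
pixels per axis = 32 * 785 = 25120
total pixels = 25120^2 = 631014400

631014400 pixels


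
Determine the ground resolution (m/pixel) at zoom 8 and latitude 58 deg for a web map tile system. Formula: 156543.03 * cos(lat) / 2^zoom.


res = 156543.03 * cos(58) / 2^8 = 156543.03 * 0.52991926 / 256 = 324.04 m/pixel

324.04 m/pixel


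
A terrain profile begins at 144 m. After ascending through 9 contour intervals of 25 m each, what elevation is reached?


elevation = 144 + 9 * 25 = 369 m

369 m


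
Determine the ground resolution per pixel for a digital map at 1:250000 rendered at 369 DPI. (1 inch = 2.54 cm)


pixel_cm = 2.54 / 369 ≈ 0.006883 cm
ground = pixel_cm * 250000 / 100 = 2.54 * 250000 / (369 * 100) = 635000 / 36900 ≈ 17.21 m

17.21 m


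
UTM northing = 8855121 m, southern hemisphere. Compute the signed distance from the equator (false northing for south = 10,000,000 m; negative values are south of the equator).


For southern: actual = 8855121 - 10000000 = -1144879 m

-1144879 m


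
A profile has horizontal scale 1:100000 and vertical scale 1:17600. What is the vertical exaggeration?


VE = horizontal_scale / vertical_scale = 100000 / 17600 ≈ 5.7

5.7x


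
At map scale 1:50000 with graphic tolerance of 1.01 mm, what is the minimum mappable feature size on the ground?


ground = 1.01 mm * 50000 / 1000 = 50.5 m

50.5 m


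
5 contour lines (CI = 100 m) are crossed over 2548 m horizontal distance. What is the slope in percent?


elevation change = 5 * 100 = 500 m
slope = 500 / 2548 * 100 = 19.6%

19.6%


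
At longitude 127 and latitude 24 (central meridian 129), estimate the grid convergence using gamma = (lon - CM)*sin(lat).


gamma = (127 - 129) * sin(24) = -2 * 0.406737 = -0.813 degrees

-0.813 degrees


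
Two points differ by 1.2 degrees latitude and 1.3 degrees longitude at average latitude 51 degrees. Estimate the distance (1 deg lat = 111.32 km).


dlat_km = 1.2 * 111.32 = 133.584
dlon_km = 1.3 * 111.32 * cos(51) ≈ 91.073
dist = sqrt(133.584^2 + 91.073^2) ≈ 161.7 km

161.7 km


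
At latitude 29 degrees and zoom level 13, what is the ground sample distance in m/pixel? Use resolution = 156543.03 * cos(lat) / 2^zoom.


res = 156543.03 * cos(29) / 2^13 = 156543.03 * 0.87461971 / 8192 = 16.71 m/pixel

16.71 m/pixel


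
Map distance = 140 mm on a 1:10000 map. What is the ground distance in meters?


ground = 140 mm * 10000 / 1000 = 1400.0 m

1400.0 m


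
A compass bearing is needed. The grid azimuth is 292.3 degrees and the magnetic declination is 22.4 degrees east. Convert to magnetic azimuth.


magnetic azimuth = grid azimuth - declination (east +ve)
mag_az = 292.3 - 22.4 = 269.9 degrees

269.9 degrees


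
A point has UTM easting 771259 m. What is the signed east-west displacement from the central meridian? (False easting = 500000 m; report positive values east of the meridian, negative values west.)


displacement = 771259 - 500000 = 271259 m

271259 m


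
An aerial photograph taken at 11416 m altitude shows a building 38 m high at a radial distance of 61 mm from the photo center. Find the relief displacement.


d = h * r / H = 38 * 61 / 11416 = 0.2 mm

0.2 mm


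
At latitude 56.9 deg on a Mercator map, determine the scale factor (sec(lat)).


SF = 1 / cos(56.9) = 1 / 0.546102 = 1.831

1.831


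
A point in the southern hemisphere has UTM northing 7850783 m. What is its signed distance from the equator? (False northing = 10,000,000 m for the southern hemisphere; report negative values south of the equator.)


For southern: actual = 7850783 - 10000000 = -2149217 m

-2149217 m


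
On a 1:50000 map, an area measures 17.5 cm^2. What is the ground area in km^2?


ground_area = 17.5 * (50000/100)^2 = 4375000.0 m^2 = 4.375 km^2

4.375 km^2


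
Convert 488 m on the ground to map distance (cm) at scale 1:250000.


map_cm = 488 * 100 / 250000 = 0.1952 cm ≈ 0.2 cm

0.2 cm


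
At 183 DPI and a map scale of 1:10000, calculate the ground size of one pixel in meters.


pixel_cm = 2.54 / 183 ≈ 0.01388 cm
ground = pixel_cm * 10000 / 100 = 2.54 * 10000 / (183 * 100) = 25400 / 18300 ≈ 1.39 m

1.39 m


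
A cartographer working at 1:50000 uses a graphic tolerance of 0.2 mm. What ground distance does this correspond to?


ground = 0.2 mm * 50000 / 1000 = 10.0 m

10.0 m


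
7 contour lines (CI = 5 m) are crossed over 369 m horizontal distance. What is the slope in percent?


elevation change = 7 * 5 = 35 m
slope = 35 / 369 * 100 = 9.5%

9.5%


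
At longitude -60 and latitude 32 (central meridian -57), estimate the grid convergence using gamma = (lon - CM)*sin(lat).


gamma = (-60 - -57) * sin(32) = -3 * 0.529919 = -1.59 degrees

-1.59 degrees


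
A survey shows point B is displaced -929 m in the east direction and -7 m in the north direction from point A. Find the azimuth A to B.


az = atan2(-929, -7) = -90.4 deg
adjusted to 0-360: 269.6 degrees

269.6 degrees


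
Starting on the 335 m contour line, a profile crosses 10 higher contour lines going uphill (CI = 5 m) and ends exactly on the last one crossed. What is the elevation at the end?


elevation = 335 + 10 * 5 = 385 m

385 m


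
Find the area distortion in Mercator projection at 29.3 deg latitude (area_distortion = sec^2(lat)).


area_distortion = 1/cos^2(29.3) = 1.315

1.315


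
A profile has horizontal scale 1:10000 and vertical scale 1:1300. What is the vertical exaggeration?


VE = horizontal_scale / vertical_scale = 10000 / 1300 ≈ 7.7

7.7x


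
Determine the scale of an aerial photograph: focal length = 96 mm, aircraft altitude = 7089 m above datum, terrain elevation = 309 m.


scale = f / (H - h) = 96 mm / 6780 m = 96 / 6780000 = 1:70625

1:70625


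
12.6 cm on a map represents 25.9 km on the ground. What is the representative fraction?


ground = 25.9 km = 2590000 cm; RF denominator = ground / map = 2590000 / 12.6 ≈ 205556; RF = 1:205556

1:205556


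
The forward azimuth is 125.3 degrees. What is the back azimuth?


back azimuth = (125.3 + 180) mod 360 = 305.3 degrees

305.3 degrees


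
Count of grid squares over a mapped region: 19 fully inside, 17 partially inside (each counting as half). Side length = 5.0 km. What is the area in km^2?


effective squares = 19 + 17 * 0.5 = 27.5
area = 27.5 * 25.0 = 687.5 km^2

687.5 km^2


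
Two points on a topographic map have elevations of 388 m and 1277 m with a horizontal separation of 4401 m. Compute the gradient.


gradient = (1277 - 388) / 4401 = 889 / 4401 = 0.202

0.202


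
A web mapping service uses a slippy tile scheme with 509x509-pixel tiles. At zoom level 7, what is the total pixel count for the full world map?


tiles per axis = 2^7 = 128
total tiles = 128^2 = 16384
pixels per axis = 128 * 509 = 65152
total pixels = 65152^2 = 4244783104

4244783104 pixels


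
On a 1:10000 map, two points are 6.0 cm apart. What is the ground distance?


ground = 6.0 cm * 10000 / 100 = 600.0 m

600.0 m


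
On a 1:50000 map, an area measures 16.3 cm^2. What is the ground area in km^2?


ground_area = 16.3 * (50000/100)^2 = 4075000.0 m^2 = 4.075 km^2

4.075 km^2


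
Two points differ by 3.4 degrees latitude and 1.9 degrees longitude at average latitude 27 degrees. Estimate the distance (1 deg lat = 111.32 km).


dlat_km = 3.4 * 111.32 = 378.488
dlon_km = 1.9 * 111.32 * cos(27) ≈ 188.455
dist = sqrt(378.488^2 + 188.455^2) ≈ 422.8 km

422.8 km


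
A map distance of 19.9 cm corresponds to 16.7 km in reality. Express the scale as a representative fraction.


ground = 16.7 km = 1670000 cm; RF denominator = ground / map = 1670000 / 19.9 ≈ 83920; RF = 1:83920

1:83920


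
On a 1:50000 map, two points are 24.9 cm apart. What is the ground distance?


ground = 24.9 cm * 50000 / 100 = 12450.0 m = 12.45 km

12.45 km


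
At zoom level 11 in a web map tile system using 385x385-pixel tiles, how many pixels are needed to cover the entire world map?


tiles per axis = 2^11 = 2048
total tiles = 2048^2 = 4194304
pixels per axis = 2048 * 385 = 788480
total pixels = 788480^2 = 621700710400

621700710400 pixels


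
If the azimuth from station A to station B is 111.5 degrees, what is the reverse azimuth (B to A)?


back azimuth = (111.5 + 180) mod 360 = 291.5 degrees

291.5 degrees


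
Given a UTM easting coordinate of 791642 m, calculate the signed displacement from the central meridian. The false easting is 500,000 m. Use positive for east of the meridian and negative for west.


displacement = 791642 - 500000 = 291642 m

291642 m


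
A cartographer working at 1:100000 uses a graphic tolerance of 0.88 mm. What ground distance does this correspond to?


ground = 0.88 mm * 100000 / 1000 = 88.0 m

88.0 m


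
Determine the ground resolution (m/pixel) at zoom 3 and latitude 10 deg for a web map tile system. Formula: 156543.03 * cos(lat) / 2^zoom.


res = 156543.03 * cos(10) / 2^3 = 156543.03 * 0.98480775 / 8 = 19270.6 m/pixel

19270.6 m/pixel


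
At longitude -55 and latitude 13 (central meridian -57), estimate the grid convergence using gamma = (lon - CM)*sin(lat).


gamma = (-55 - -57) * sin(13) = 2 * 0.224951 = 0.45 degrees

0.45 degrees


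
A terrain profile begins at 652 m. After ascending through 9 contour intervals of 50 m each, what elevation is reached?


elevation = 652 + 9 * 50 = 1102 m

1102 m


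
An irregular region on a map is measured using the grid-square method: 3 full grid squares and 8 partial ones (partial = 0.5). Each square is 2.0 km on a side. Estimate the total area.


effective squares = 3 + 8 * 0.5 = 7.0
area = 7.0 * 4.0 = 28.0 km^2

28.0 km^2


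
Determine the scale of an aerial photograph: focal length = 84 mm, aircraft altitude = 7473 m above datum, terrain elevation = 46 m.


scale = f / (H - h) = 84 mm / 7427 m = 84 / 7427000 = 1:88417

1:88417


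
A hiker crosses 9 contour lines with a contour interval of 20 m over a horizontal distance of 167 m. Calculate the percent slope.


elevation change = 9 * 20 = 180 m
slope = 180 / 167 * 100 = 107.8%

107.8%


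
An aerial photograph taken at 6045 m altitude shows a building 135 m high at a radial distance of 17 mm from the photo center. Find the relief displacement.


d = h * r / H = 135 * 17 / 6045 = 0.38 mm

0.38 mm


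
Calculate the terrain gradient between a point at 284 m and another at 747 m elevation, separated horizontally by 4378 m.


gradient = (747 - 284) / 4378 = 463 / 4378 = 0.1058

0.1058


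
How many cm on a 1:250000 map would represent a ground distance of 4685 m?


map_cm = 4685 * 100 / 250000 = 1.874 cm ≈ 1.87 cm

1.87 cm


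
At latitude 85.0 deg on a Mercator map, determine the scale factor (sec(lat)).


SF = 1 / cos(85.0) = 1 / 0.087156 = 11.474

11.474


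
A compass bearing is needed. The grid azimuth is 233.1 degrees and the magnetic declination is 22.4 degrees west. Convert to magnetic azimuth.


magnetic azimuth = grid azimuth - declination (east +ve)
mag_az = 233.1 - -22.4 = 255.5 degrees

255.5 degrees


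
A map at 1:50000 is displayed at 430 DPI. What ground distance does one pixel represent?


pixel_cm = 2.54 / 430 ≈ 0.005907 cm
ground = pixel_cm * 50000 / 100 = 2.54 * 50000 / (430 * 100) = 127000 / 43000 ≈ 2.95 m

2.95 m


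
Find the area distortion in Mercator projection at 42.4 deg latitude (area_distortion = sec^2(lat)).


area_distortion = 1/cos^2(42.4) = 1.834

1.834


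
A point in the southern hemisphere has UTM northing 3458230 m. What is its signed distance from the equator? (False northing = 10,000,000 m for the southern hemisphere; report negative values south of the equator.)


For southern: actual = 3458230 - 10000000 = -6541770 m

-6541770 m


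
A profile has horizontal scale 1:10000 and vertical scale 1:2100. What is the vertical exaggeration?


VE = horizontal_scale / vertical_scale = 10000 / 2100 ≈ 4.8

4.8x


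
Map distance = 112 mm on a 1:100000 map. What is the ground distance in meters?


ground = 112 mm * 100000 / 1000 = 11200.0 m

11200.0 m


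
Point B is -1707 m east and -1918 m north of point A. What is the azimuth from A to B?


az = atan2(-1707, -1918) = -138.3 deg
adjusted to 0-360: 221.7 degrees

221.7 degrees


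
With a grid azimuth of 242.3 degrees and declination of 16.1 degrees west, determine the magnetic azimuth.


magnetic azimuth = grid azimuth - declination (east +ve)
mag_az = 242.3 - -16.1 = 258.4 degrees

258.4 degrees


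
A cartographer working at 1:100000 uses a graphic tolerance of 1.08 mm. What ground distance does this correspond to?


ground = 1.08 mm * 100000 / 1000 = 108.0 m

108.0 m


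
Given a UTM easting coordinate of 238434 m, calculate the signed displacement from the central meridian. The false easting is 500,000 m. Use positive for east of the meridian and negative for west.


displacement = 238434 - 500000 = -261566 m

-261566 m


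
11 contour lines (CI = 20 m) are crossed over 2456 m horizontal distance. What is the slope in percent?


elevation change = 11 * 20 = 220 m
slope = 220 / 2456 * 100 = 9.0%

9.0%


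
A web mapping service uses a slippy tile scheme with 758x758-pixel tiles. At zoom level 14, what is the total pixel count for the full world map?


tiles per axis = 2^14 = 16384
total tiles = 16384^2 = 268435456
pixels per axis = 16384 * 758 = 12419072
total pixels = 12419072^2 = 154233349341184

154233349341184 pixels


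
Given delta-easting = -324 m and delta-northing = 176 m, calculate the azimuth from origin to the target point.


az = atan2(-324, 176) = -61.5 deg
adjusted to 0-360: 298.5 degrees

298.5 degrees


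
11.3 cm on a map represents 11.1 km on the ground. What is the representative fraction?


ground = 11.1 km = 1110000 cm; RF denominator = ground / map = 1110000 / 11.3 ≈ 98230; RF = 1:98230

1:98230


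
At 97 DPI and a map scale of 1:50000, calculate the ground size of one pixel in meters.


pixel_cm = 2.54 / 97 ≈ 0.026186 cm
ground = pixel_cm * 50000 / 100 = 2.54 * 50000 / (97 * 100) = 127000 / 9700 ≈ 13.09 m

13.09 m


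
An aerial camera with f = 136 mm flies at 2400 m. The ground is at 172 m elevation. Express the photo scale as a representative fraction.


scale = f / (H - h) = 136 mm / 2228 m = 136 / 2228000 = 1:16382

1:16382


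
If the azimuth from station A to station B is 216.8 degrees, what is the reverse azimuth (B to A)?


back azimuth = (216.8 + 180) mod 360 = 36.8 degrees

36.8 degrees


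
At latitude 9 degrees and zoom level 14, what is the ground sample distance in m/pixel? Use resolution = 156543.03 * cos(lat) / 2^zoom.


res = 156543.03 * cos(9) / 2^14 = 156543.03 * 0.98768834 / 16384 = 9.44 m/pixel

9.44 m/pixel


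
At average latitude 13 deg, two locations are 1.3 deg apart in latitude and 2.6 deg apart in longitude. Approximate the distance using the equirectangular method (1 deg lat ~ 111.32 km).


dlat_km = 1.3 * 111.32 = 144.716
dlon_km = 2.6 * 111.32 * cos(13) ≈ 282.014
dist = sqrt(144.716^2 + 282.014^2) ≈ 317.0 km

317.0 km


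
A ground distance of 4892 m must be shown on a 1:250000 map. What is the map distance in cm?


map_cm = 4892 * 100 / 250000 = 1.9568 cm ≈ 1.96 cm

1.96 cm


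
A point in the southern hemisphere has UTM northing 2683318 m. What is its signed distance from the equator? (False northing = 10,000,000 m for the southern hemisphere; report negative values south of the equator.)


For southern: actual = 2683318 - 10000000 = -7316682 m

-7316682 m


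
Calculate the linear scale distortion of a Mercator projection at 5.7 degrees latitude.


SF = 1 / cos(5.7) = 1 / 0.995056 = 1.005

1.005


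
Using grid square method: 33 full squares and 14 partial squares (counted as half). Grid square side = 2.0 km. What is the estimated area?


effective squares = 33 + 14 * 0.5 = 40.0
area = 40.0 * 4.0 = 160.0 km^2

160.0 km^2


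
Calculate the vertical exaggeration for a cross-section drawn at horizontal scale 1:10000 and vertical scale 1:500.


VE = horizontal_scale / vertical_scale = 10000 / 500 = 20.0

20.0x


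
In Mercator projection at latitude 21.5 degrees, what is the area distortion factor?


area_distortion = 1/cos^2(21.5) = 1.155

1.155


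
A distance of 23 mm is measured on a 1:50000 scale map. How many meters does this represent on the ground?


ground = 23 mm * 50000 / 1000 = 1150.0 m

1150.0 m


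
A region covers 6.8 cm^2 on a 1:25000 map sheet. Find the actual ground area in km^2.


ground_area = 6.8 * (25000/100)^2 = 425000.0 m^2 = 0.425 km^2

0.425 km^2


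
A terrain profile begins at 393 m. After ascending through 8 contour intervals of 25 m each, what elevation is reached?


elevation = 393 + 8 * 25 = 593 m

593 m


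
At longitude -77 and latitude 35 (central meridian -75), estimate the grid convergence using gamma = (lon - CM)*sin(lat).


gamma = (-77 - -75) * sin(35) = -2 * 0.573576 = -1.147 degrees

-1.147 degrees


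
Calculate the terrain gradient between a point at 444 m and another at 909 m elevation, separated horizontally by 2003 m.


gradient = (909 - 444) / 2003 = 465 / 2003 = 0.2322

0.2322


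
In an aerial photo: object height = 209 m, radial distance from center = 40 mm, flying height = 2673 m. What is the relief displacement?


d = h * r / H = 209 * 40 / 2673 = 3.13 mm

3.13 mm


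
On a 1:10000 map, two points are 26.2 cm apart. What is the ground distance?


ground = 26.2 cm * 10000 / 100 = 2620.0 m = 2.62 km

2.62 km


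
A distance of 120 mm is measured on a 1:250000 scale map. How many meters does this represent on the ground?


ground = 120 mm * 250000 / 1000 = 30000.0 m

30000.0 m


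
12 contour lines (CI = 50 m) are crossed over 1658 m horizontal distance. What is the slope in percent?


elevation change = 12 * 50 = 600 m
slope = 600 / 1658 * 100 = 36.2%

36.2%


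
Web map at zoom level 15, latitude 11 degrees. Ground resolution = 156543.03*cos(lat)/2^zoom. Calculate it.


res = 156543.03 * cos(11) / 2^15 = 156543.03 * 0.98162718 / 32768 = 4.69 m/pixel

4.69 m/pixel


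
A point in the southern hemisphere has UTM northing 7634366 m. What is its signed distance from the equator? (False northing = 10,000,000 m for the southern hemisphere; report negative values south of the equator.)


For southern: actual = 7634366 - 10000000 = -2365634 m

-2365634 m


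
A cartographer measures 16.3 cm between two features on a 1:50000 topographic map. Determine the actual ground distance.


ground = 16.3 cm * 50000 / 100 = 8150.0 m = 8.15 km

8.15 km


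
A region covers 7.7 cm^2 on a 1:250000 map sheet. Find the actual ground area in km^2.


ground_area = 7.7 * (250000/100)^2 = 48125000.0 m^2 = 48.125 km^2

48.125 km^2


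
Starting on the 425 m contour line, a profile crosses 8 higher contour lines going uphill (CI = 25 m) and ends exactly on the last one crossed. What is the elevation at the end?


elevation = 425 + 8 * 25 = 625 m

625 m


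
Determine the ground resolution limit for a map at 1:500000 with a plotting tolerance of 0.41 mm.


ground = 0.41 mm * 500000 / 1000 = 205.0 m

205.0 m


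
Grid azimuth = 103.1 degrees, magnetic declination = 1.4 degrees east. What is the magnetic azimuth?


magnetic azimuth = grid azimuth - declination (east +ve)
mag_az = 103.1 - 1.4 = 101.7 degrees

101.7 degrees


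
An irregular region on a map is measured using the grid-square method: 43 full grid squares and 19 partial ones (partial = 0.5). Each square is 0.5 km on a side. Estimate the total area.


effective squares = 43 + 19 * 0.5 = 52.5
area = 52.5 * 0.25 = 13.125 km^2

13.125 km^2


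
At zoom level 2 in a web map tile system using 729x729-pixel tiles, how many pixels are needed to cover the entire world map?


tiles per axis = 2^2 = 4
total tiles = 4^2 = 16
pixels per axis = 4 * 729 = 2916
total pixels = 2916^2 = 8503056

8503056 pixels


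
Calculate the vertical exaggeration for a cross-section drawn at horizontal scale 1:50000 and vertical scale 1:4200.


VE = horizontal_scale / vertical_scale = 50000 / 4200 ≈ 11.9

11.9x


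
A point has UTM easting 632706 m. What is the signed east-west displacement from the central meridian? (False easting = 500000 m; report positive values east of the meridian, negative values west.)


displacement = 632706 - 500000 = 132706 m

132706 m


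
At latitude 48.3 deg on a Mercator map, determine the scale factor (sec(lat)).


SF = 1 / cos(48.3) = 1 / 0.66523 = 1.503

1.503


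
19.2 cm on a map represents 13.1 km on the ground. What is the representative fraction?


ground = 13.1 km = 1310000 cm; RF denominator = ground / map = 1310000 / 19.2 ≈ 68229; RF = 1:68229

1:68229


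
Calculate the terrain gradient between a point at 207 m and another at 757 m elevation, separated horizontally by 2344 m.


gradient = (757 - 207) / 2344 = 550 / 2344 = 0.2346

0.2346


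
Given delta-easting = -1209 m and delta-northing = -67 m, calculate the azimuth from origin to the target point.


az = atan2(-1209, -67) = -93.2 deg
adjusted to 0-360: 266.8 degrees

266.8 degrees


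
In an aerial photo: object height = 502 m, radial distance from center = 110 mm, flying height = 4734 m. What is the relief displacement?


d = h * r / H = 502 * 110 / 4734 = 11.66 mm

11.66 mm


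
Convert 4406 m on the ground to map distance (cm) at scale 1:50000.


map_cm = 4406 * 100 / 50000 = 8.812 cm ≈ 8.81 cm

8.81 cm


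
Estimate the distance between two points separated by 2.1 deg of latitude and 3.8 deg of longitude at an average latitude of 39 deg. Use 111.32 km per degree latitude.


dlat_km = 2.1 * 111.32 = 233.772
dlon_km = 3.8 * 111.32 * cos(39) ≈ 328.745
dist = sqrt(233.772^2 + 328.745^2) ≈ 403.4 km

403.4 km


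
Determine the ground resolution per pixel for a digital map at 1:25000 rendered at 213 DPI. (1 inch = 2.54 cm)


pixel_cm = 2.54 / 213 ≈ 0.011925 cm
ground = pixel_cm * 25000 / 100 = 2.54 * 25000 / (213 * 100) = 63500 / 21300 ≈ 2.98 m

2.98 m


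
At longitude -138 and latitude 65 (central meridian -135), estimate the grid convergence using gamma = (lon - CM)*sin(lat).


gamma = (-138 - -135) * sin(65) = -3 * 0.906308 = -2.719 degrees

-2.719 degrees


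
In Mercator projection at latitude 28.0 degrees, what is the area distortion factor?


area_distortion = 1/cos^2(28.0) = 1.283

1.283


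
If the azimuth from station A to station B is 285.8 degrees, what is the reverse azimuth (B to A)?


back azimuth = (285.8 + 180) mod 360 = 105.8 degrees

105.8 degrees


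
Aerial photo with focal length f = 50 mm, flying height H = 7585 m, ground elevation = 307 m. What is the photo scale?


scale = f / (H - h) = 50 mm / 7278 m = 50 / 7278000 = 1:145560

1:145560


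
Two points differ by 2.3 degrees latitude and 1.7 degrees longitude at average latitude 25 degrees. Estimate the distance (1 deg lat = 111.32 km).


dlat_km = 2.3 * 111.32 = 256.036
dlon_km = 1.7 * 111.32 * cos(25) ≈ 171.513
dist = sqrt(256.036^2 + 171.513^2) ≈ 308.2 km

308.2 km


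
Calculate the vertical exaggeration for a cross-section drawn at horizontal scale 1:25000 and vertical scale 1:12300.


VE = horizontal_scale / vertical_scale = 25000 / 12300 ≈ 2.0

2.0x


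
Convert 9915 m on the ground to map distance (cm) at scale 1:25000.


map_cm = 9915 * 100 / 25000 = 39.66 cm

39.66 cm


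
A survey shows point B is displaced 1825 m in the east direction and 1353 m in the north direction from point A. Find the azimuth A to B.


az = atan2(1825, 1353) = 53.4 deg
adjusted to 0-360: 53.4 degrees

53.4 degrees


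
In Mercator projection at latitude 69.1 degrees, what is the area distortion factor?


area_distortion = 1/cos^2(69.1) = 7.858

7.858


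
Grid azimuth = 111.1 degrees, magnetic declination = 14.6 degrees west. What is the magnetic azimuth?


magnetic azimuth = grid azimuth - declination (east +ve)
mag_az = 111.1 - -14.6 = 125.7 degrees

125.7 degrees


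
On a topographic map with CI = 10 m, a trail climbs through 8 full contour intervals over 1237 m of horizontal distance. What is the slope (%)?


elevation change = 8 * 10 = 80 m
slope = 80 / 1237 * 100 = 6.5%

6.5%


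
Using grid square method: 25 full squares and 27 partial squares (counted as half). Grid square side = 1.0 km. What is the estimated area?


effective squares = 25 + 27 * 0.5 = 38.5
area = 38.5 * 1.0 = 38.5 km^2

38.5 km^2


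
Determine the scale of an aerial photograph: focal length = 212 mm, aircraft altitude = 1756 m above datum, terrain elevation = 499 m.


scale = f / (H - h) = 212 mm / 1257 m = 212 / 1257000 = 1:5929

1:5929


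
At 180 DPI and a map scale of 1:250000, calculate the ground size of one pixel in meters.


pixel_cm = 2.54 / 180 ≈ 0.014111 cm
ground = pixel_cm * 250000 / 100 = 2.54 * 250000 / (180 * 100) = 635000 / 18000 ≈ 35.28 m

35.28 m


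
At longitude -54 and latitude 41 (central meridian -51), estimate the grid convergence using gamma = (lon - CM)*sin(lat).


gamma = (-54 - -51) * sin(41) = -3 * 0.656059 = -1.968 degrees

-1.968 degrees


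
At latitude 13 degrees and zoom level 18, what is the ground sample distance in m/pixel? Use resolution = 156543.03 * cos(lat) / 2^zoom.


res = 156543.03 * cos(13) / 2^18 = 156543.03 * 0.97437006 / 262144 = 0.58 m/pixel

0.58 m/pixel


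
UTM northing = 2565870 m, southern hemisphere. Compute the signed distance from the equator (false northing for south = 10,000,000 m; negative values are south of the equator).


For southern: actual = 2565870 - 10000000 = -7434130 m

-7434130 m


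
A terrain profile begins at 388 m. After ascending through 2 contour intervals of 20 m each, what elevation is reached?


elevation = 388 + 2 * 20 = 428 m

428 m


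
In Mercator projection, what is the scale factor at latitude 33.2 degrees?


SF = 1 / cos(33.2) = 1 / 0.836764 = 1.195

1.195


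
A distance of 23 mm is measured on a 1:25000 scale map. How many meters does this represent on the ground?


ground = 23 mm * 25000 / 1000 = 575.0 m

575.0 m


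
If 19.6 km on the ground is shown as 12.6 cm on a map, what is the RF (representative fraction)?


ground = 19.6 km = 1960000 cm; RF denominator = ground / map = 1960000 / 12.6 ≈ 155556; RF = 1:155556

1:155556


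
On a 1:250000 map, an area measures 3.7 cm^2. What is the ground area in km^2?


ground_area = 3.7 * (250000/100)^2 = 23125000.0 m^2 = 23.125 km^2

23.125 km^2


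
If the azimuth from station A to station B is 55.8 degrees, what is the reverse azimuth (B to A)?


back azimuth = (55.8 + 180) mod 360 = 235.8 degrees

235.8 degrees


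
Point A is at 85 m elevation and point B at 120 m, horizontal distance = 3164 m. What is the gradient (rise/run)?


gradient = (120 - 85) / 3164 = 35 / 3164 = 0.0111

0.0111


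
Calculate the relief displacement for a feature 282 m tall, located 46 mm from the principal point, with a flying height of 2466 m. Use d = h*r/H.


d = h * r / H = 282 * 46 / 2466 = 5.26 mm

5.26 mm


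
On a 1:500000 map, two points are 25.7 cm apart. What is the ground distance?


ground = 25.7 cm * 500000 / 100 = 128500.0 m = 128.5 km

128.5 km


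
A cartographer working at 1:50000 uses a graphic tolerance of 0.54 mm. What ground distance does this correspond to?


ground = 0.54 mm * 50000 / 1000 = 27.0 m

27.0 m


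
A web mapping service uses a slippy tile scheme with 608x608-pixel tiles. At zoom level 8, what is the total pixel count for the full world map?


tiles per axis = 2^8 = 256
total tiles = 256^2 = 65536
pixels per axis = 256 * 608 = 155648
total pixels = 155648^2 = 24226299904

24226299904 pixels


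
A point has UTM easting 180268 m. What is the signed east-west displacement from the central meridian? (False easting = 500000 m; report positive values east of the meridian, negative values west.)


displacement = 180268 - 500000 = -319732 m

-319732 m


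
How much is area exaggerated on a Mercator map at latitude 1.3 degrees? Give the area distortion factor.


area_distortion = 1/cos^2(1.3) = 1.001

1.001


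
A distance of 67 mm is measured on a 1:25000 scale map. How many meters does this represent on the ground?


ground = 67 mm * 25000 / 1000 = 1675.0 m

1675.0 m


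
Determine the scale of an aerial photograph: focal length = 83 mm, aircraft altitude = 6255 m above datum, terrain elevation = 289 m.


scale = f / (H - h) = 83 mm / 5966 m = 83 / 5966000 = 1:71880

1:71880


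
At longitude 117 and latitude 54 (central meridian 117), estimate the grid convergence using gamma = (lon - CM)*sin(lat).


gamma = (117 - 117) * sin(54) = 0 * 0.809017 = 0.0 degrees

0.0 degrees


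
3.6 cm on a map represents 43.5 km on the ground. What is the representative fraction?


ground = 43.5 km = 4350000 cm; RF denominator = ground / map = 4350000 / 3.6 ≈ 1208333; RF = 1:1208333

1:1208333


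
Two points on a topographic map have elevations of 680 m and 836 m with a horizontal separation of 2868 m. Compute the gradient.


gradient = (836 - 680) / 2868 = 156 / 2868 = 0.0544

0.0544


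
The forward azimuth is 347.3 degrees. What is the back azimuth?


back azimuth = (347.3 + 180) mod 360 = 167.3 degrees

167.3 degrees


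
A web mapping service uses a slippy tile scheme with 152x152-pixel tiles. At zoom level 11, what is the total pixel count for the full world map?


tiles per axis = 2^11 = 2048
total tiles = 2048^2 = 4194304
pixels per axis = 2048 * 152 = 311296
total pixels = 311296^2 = 96905199616

96905199616 pixels


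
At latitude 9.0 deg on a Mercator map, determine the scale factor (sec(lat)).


SF = 1 / cos(9.0) = 1 / 0.987688 = 1.012

1.012


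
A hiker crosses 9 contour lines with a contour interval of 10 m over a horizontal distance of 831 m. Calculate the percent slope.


elevation change = 9 * 10 = 90 m
slope = 90 / 831 * 100 = 10.8%

10.8%


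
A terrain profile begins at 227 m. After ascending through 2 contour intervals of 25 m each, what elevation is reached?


elevation = 227 + 2 * 25 = 277 m

277 m


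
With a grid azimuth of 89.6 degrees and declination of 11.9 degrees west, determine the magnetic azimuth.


magnetic azimuth = grid azimuth - declination (east +ve)
mag_az = 89.6 - -11.9 = 101.5 degrees

101.5 degrees


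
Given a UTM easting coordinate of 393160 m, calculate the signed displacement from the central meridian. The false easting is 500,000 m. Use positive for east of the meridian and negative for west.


displacement = 393160 - 500000 = -106840 m

-106840 m


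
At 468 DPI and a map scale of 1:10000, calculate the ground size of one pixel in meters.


pixel_cm = 2.54 / 468 ≈ 0.005427 cm
ground = pixel_cm * 10000 / 100 = 2.54 * 10000 / (468 * 100) = 25400 / 46800 ≈ 0.54 m

0.54 m


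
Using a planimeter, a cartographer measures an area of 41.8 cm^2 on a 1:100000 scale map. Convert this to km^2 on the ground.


ground_area = 41.8 * (100000/100)^2 = 41800000.0 m^2 = 41.8 km^2

41.8 km^2


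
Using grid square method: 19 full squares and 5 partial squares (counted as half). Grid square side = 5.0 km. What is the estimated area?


effective squares = 19 + 5 * 0.5 = 21.5
area = 21.5 * 25.0 = 537.5 km^2

537.5 km^2


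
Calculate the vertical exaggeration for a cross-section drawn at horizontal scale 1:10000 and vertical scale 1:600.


VE = horizontal_scale / vertical_scale = 10000 / 600 ≈ 16.7

16.7x


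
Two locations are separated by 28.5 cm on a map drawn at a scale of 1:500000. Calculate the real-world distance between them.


ground = 28.5 cm * 500000 / 100 = 142500.0 m = 142.5 km

142.5 km


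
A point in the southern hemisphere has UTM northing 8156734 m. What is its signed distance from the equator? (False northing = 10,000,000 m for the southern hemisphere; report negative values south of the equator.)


For southern: actual = 8156734 - 10000000 = -1843266 m

-1843266 m


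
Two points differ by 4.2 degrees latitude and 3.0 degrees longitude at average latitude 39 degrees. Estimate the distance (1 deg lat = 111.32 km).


dlat_km = 4.2 * 111.32 = 467.544
dlon_km = 3.0 * 111.32 * cos(39) ≈ 259.536
dist = sqrt(467.544^2 + 259.536^2) ≈ 534.7 km

534.7 km


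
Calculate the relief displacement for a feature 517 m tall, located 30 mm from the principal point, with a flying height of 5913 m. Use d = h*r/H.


d = h * r / H = 517 * 30 / 5913 = 2.62 mm

2.62 mm


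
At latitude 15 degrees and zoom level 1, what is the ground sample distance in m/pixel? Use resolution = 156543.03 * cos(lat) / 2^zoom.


res = 156543.03 * cos(15) / 2^1 = 156543.03 * 0.96592583 / 2 = 75604.48 m/pixel

75604.48 m/pixel


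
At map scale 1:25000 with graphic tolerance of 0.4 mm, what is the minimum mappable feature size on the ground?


ground = 0.4 mm * 25000 / 1000 = 10.0 m

10.0 m


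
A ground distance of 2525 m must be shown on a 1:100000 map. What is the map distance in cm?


map_cm = 2525 * 100 / 100000 = 2.525 cm ≈ 2.53 cm

2.53 cm


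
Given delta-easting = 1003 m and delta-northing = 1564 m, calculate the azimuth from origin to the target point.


az = atan2(1003, 1564) = 32.7 deg
adjusted to 0-360: 32.7 degrees

32.7 degrees


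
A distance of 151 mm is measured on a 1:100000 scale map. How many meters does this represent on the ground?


ground = 151 mm * 100000 / 1000 = 15100.0 m

15100.0 m


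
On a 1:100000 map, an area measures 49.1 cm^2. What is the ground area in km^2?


ground_area = 49.1 * (100000/100)^2 = 49100000.0 m^2 = 49.1 km^2

49.1 km^2


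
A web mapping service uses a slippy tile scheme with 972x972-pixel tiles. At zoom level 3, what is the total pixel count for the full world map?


tiles per axis = 2^3 = 8
total tiles = 8^2 = 64
pixels per axis = 8 * 972 = 7776
total pixels = 7776^2 = 60466176

60466176 pixels


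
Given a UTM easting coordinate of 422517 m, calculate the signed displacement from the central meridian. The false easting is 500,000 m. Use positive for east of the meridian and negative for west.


displacement = 422517 - 500000 = -77483 m

-77483 m


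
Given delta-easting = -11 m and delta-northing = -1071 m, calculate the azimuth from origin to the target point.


az = atan2(-11, -1071) = -179.4 deg
adjusted to 0-360: 180.6 degrees

180.6 degrees


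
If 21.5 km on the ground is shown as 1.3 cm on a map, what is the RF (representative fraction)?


ground = 21.5 km = 2150000 cm; RF denominator = ground / map = 2150000 / 1.3 ≈ 1653846; RF = 1:1653846

1:1653846


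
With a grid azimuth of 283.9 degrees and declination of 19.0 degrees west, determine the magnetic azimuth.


magnetic azimuth = grid azimuth - declination (east +ve)
mag_az = 283.9 - -19.0 = 302.9 degrees

302.9 degrees


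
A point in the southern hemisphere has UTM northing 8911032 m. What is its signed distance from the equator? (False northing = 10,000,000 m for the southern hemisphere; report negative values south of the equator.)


For southern: actual = 8911032 - 10000000 = -1088968 m

-1088968 m


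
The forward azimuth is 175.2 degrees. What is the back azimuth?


back azimuth = (175.2 + 180) mod 360 = 355.2 degrees

355.2 degrees


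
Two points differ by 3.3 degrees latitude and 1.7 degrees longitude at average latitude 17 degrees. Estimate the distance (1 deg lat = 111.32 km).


dlat_km = 3.3 * 111.32 = 367.356
dlon_km = 1.7 * 111.32 * cos(17) ≈ 180.975
dist = sqrt(367.356^2 + 180.975^2) ≈ 409.5 km

409.5 km


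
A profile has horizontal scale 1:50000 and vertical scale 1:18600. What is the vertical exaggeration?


VE = horizontal_scale / vertical_scale = 50000 / 18600 ≈ 2.7

2.7x


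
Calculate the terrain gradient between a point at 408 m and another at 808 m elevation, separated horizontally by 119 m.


gradient = (808 - 408) / 119 = 400 / 119 = 3.3613

3.3613


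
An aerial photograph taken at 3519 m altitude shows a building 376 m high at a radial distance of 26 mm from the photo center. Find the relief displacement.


d = h * r / H = 376 * 26 / 3519 = 2.78 mm

2.78 mm


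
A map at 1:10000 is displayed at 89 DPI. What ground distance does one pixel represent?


pixel_cm = 2.54 / 89 ≈ 0.028539 cm
ground = pixel_cm * 10000 / 100 = 2.54 * 10000 / (89 * 100) = 25400 / 8900 ≈ 2.85 m

2.85 m


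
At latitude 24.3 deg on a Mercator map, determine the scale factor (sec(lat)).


SF = 1 / cos(24.3) = 1 / 0.911403 = 1.097

1.097


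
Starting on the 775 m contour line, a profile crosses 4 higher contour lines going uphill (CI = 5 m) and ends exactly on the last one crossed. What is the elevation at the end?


elevation = 775 + 4 * 5 = 795 m

795 m


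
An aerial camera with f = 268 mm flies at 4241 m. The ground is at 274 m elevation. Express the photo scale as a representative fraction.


scale = f / (H - h) = 268 mm / 3967 m = 268 / 3967000 = 1:14802

1:14802


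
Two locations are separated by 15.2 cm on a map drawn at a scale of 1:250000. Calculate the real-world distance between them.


ground = 15.2 cm * 250000 / 100 = 38000.0 m = 38.0 km

38.0 km


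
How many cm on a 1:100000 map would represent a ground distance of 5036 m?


map_cm = 5036 * 100 / 100000 = 5.036 cm ≈ 5.04 cm

5.04 cm


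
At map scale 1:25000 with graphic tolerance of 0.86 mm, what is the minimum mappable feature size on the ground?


ground = 0.86 mm * 25000 / 1000 = 21.5 m

21.5 m


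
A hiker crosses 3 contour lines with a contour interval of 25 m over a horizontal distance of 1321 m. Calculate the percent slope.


elevation change = 3 * 25 = 75 m
slope = 75 / 1321 * 100 = 5.7%

5.7%


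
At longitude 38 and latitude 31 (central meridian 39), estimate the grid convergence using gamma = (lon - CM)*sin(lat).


gamma = (38 - 39) * sin(31) = -1 * 0.515038 = -0.515 degrees

-0.515 degrees


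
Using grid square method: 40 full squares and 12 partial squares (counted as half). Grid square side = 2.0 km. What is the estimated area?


effective squares = 40 + 12 * 0.5 = 46.0
area = 46.0 * 4.0 = 184.0 km^2

184.0 km^2


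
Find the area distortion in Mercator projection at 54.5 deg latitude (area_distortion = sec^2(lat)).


area_distortion = 1/cos^2(54.5) = 2.965

2.965


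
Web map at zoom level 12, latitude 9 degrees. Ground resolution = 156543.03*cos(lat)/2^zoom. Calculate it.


res = 156543.03 * cos(9) / 2^12 = 156543.03 * 0.98768834 / 4096 = 37.75 m/pixel

37.75 m/pixel
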